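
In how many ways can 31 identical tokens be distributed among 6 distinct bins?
C(31+6-1, 6-1) = C(36, 5) = 376992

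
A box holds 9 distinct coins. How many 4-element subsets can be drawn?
C(9,4) = 9!/(4!×5!) = 126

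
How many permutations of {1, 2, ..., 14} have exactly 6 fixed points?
Choose the 6 fixed points C(14,6) = 3003, derange the rest: !8 = Σ_{j=0}^{8} (-1)^j·8!/j! = 40320 - 40320 + 20160 - 6720 + 1680 - 336 + 56 - 8 + 1 = 14833. Product = 3003 × 14833 = 44543499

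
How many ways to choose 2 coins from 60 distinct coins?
C(60,2) = 60!/(2!×58!) = 1770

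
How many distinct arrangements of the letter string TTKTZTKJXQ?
10! / (1! × 4! × 2! × 1! × 1! × 1!) = 75600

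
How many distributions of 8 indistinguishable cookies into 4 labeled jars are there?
C(8+4-1, 4-1) = C(11, 3) = 165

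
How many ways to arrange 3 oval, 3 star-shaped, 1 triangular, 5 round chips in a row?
12! / (3! × 3! × 1! × 5!) = 110880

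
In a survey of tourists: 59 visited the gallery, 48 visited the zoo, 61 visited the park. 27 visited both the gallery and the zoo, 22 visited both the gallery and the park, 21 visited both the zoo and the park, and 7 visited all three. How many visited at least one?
|A∪B∪C| = 59+48+61-27-22-21+7 = 105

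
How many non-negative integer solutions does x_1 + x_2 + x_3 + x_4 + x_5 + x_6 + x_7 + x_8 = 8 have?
C(8+8-1, 8-1) = C(15, 7) = 6435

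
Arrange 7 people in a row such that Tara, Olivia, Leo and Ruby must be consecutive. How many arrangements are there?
Treat the 4 as one block: (7-4+1)! × 4! = 24 × 24 = 576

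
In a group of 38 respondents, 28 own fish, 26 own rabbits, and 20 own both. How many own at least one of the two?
|A∪B| = |A| + |B| - |A∩B| = 28 + 26 - 20 = 34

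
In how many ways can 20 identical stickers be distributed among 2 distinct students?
C(20+2-1, 2-1) = C(21, 1) = 21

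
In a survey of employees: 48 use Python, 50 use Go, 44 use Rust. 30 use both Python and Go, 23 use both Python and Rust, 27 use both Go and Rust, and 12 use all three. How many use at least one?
|A∪B∪C| = 48+50+44-30-23-27+12 = 74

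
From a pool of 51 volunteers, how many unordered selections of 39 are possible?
C(51,39) = 51!/(39!×12!) = 158753389900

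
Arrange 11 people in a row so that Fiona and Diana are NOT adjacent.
Total - adjacent = 11! - (11-1)!×2 = 39916800 - 7257600 = 32659200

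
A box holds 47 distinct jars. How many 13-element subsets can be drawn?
C(47,13) = 47!/(13!×34!) = 140676848445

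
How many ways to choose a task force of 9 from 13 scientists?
C(13,9) = 13!/(9!×4!) = 715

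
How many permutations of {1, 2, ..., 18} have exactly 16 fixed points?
Choose the 16 fixed points C(18,16) = 153, derange the rest: !2 = Σ_{j=0}^{2} (-1)^j·2!/j! = 2 - 2 + 1 = 1. Product = 153 × 1 = 153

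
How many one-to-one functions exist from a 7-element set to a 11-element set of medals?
P(11,7) = 11!/(11-7)! = 1663200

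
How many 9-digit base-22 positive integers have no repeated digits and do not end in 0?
Last digit: 21 nonzero choices. First digit: 20 (nonzero, ≠last). Middle 7: P(20,7) = 390700800. Total = 164094336000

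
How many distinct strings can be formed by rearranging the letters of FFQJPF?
6! / (1! × 1! × 3! × 1!) = 120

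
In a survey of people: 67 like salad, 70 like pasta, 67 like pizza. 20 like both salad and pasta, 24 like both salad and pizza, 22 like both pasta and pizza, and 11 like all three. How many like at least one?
|A∪B∪C| = 67+70+67-20-24-22+11 = 149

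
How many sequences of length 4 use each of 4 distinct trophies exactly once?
4! = 24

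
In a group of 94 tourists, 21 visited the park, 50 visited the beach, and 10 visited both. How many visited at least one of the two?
|A∪B| = |A| + |B| - |A∩B| = 21 + 50 - 10 = 61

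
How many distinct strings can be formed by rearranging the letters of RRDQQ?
5! / (2! × 1! × 2!) = 30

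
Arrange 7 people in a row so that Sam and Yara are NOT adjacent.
Total - adjacent = 7! - (7-1)!×2 = 5040 - 1440 = 3600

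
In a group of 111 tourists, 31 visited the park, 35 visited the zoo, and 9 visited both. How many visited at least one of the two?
|A∪B| = |A| + |B| - |A∩B| = 31 + 35 - 9 = 57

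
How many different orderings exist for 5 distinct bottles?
5! = 120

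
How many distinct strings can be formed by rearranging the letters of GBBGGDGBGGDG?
12! / (3! × 2! × 7!) = 7920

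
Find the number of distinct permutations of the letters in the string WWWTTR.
6! / (1! × 3! × 2!) = 60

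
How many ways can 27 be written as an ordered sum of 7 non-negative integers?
C(27+7-1, 7-1) = C(33, 6) = 1107568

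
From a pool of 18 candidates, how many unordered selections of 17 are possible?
C(18,17) = 18!/(17!×1!) = 18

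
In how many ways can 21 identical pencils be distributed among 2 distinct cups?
C(21+2-1, 2-1) = C(22, 1) = 22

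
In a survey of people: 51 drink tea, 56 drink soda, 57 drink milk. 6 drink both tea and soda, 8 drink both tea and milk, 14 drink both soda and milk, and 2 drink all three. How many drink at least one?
|A∪B∪C| = 51+56+57-6-8-14+2 = 138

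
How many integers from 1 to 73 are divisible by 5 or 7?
⌊73/5⌋ + ⌊73/7⌋ - ⌊73/35⌋ = 14 + 10 - 2 = 22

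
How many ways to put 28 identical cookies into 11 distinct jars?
C(28+11-1, 11-1) = C(38, 10) = 472733756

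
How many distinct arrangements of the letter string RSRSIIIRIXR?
11! / (2! × 1! × 4! × 4!) = 34650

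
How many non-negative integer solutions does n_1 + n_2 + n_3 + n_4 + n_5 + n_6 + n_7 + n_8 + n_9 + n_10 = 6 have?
C(6+10-1, 10-1) = C(15, 9) = 5005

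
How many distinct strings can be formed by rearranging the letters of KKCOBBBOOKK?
11! / (3! × 4! × 1! × 3!) = 46200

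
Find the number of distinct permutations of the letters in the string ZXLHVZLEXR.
10! / (2! × 1! × 1! × 1! × 1! × 2! × 2!) = 453600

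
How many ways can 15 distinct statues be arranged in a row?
15! = 1307674368000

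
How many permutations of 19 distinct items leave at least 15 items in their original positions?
Exactly j fixed points: C(19,j)·!(19-j); sum over j ≥ 15 (derangement numbers via !m = (m-1)·(!(m-1) + !(m-2)): !0..!4 = 1, 0, 1, 2, 9). Σ_{j=15}^{19} C(19,j)·!(19-j) = C(19,15)·!4 + C(19,16)·!3 + C(19,17)·!2 + C(19,18)·!1 + C(19,19)·!0 = 3876·9 + 969·2 + 171·1 + 19·0 + 1·1 = 36994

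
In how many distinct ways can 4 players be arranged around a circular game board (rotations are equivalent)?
Circular: fix one position, arrange the rest. (4-1)! = 6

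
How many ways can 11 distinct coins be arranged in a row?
11! = 39916800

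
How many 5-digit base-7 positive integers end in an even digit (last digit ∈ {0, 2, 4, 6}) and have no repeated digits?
Last∈{0,2,4,6}. Last=0: 360. Last nonzero: 3×5×P(5,3) = 900. Total = 1260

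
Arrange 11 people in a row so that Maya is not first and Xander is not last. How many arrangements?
By inclusion-exclusion: 11! - 2×(11-1)! + (11-2)! = 39916800 - 7257600 + 362880 = 33022080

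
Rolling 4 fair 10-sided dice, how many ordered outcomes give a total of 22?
Coefficient of x^22 in (x + x² + ... + x^10)^4. By inclusion-exclusion on dice exceeding 10: Σ_j (-1)^j C(4,j)·C(22-1-10j, 3) = C(4,0)·C(21,3) - C(4,1)·C(11,3) = 1·1330 - 4·165 = 670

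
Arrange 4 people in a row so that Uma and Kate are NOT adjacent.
Total - adjacent = 4! - (4-1)!×2 = 24 - 12 = 12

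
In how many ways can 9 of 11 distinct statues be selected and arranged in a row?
P(11,9) = 11!/(11-9)! = 19958400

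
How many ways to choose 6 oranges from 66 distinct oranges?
C(66,6) = 66!/(6!×60!) = 90858768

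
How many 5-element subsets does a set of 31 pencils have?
C(31,5) = 31!/(5!×26!) = 169911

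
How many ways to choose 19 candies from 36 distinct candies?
C(36,19) = 36!/(19!×17!) = 8597496600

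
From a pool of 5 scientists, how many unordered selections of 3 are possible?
C(5,3) = 5!/(3!×2!) = 10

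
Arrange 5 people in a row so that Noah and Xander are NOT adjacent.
Total - adjacent = 5! - (5-1)!×2 = 120 - 48 = 72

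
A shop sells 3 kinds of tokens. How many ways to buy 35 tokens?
C(35+3-1, 3-1) = C(37, 2) = 666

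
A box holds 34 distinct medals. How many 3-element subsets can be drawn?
C(34,3) = 34!/(3!×31!) = 5984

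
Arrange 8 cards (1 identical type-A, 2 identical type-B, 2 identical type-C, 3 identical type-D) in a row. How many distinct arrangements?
8! / (1! × 2! × 2! × 3!) = 1680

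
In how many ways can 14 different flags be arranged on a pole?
14! = 87178291200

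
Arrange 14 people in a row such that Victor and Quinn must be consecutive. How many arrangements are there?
Treat the 2 as one block: (14-2+1)! × 2! = 6227020800 × 2 = 12454041600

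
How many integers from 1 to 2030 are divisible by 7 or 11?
⌊2030/7⌋ + ⌊2030/11⌋ - ⌊2030/77⌋ = 290 + 184 - 26 = 448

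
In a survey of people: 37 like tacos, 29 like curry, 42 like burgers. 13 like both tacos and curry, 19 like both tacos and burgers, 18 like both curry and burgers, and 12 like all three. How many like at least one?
|A∪B∪C| = 37+29+42-13-19-18+12 = 70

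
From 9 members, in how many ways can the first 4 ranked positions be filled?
P(9,4) = 9!/(9-4)! = 3024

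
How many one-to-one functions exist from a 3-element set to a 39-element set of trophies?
P(39,3) = 39!/(39-3)! = 54834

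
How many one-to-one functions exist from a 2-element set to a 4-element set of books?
P(4,2) = 4!/(4-2)! = 12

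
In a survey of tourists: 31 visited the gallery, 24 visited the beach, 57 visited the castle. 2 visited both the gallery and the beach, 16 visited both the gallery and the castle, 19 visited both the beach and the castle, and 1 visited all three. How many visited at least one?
|A∪B∪C| = 31+24+57-2-16-19+1 = 76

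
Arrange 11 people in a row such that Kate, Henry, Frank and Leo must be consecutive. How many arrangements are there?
Treat the 4 as one block: (11-4+1)! × 4! = 40320 × 24 = 967680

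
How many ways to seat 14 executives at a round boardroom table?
Circular: fix one position, arrange the rest. (14-1)! = 6227020800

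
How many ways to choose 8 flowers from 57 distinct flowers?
C(57,8) = 57!/(8!×49!) = 1652411475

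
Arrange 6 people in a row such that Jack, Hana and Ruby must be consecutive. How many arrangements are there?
Treat the 3 as one block: (6-3+1)! × 3! = 24 × 6 = 144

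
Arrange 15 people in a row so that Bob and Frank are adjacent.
Treat as block: (15-1)! × 2! = 87178291200 × 2 = 174356582400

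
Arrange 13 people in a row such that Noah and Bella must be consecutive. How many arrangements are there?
Treat the 2 as one block: (13-2+1)! × 2! = 479001600 × 2 = 958003200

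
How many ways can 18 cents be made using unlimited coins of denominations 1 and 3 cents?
Coefficient of x^18 in 1/(1-x^1) · 1/(1-x^3). Use j coins of 3 for j = 0..⌊18/3⌋ = 6, the rest in 1s: 6 + 1 = 7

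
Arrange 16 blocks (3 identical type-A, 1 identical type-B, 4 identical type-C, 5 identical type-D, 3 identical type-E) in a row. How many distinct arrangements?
16! / (3! × 1! × 4! × 5! × 3!) = 201801600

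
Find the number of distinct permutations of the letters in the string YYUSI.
5! / (2! × 1! × 1! × 1!) = 60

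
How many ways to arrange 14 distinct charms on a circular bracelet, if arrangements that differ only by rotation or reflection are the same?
(14-1)!/2 = 6227020800/2 = 3113510400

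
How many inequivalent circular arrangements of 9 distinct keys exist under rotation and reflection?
(9-1)!/2 = 40320/2 = 20160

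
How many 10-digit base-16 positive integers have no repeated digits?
First digit: 15 choices (nonzero). Then descending: 15 × 15 × 14 × 13 × 12 × 11 × 10 × 9 × 8 × 7 = 27243216000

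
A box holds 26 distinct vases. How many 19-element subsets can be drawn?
C(26,19) = 26!/(19!×7!) = 657800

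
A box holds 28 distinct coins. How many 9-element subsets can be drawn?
C(28,9) = 28!/(9!×19!) = 6906900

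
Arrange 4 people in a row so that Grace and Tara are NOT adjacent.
Total - adjacent = 4! - (4-1)!×2 = 24 - 12 = 12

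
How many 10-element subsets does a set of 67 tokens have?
C(67,10) = 67!/(10!×57!) = 247994680648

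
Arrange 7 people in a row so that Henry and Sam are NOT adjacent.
Total - adjacent = 7! - (7-1)!×2 = 5040 - 1440 = 3600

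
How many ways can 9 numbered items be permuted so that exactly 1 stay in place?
Choose the 1 fixed point C(9,1) = 9, derange the rest: !8 = Σ_{j=0}^{8} (-1)^j·8!/j! = 40320 - 40320 + 20160 - 6720 + 1680 - 336 + 56 - 8 + 1 = 14833. Product = 9 × 14833 = 133497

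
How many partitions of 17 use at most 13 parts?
By conjugation, equals partitions of 17 into parts ≤ 13. Let r_j(i) = number of partitions of i into parts ≤ j, for i = 0..17. r_1(i) = 1 for all i; r_j(i) = r_{j-1}(i) + r_j(i-j). Rows j = 2..13: ≤2: 1 1 2 2 3 3 4 4 5 5 6 6 7 7 8 8 9 9; ≤3: 1 1 2 3 4 5 7 8 10 12 14 16 19 21 24 27 30 33; ≤4: 1 1 2 3 5 6 9 11 15 18 23 27 34 39 47 54 64 72; ≤5: 1 1 2 3 5 7 10 13 18 23 30 37 47 57 70 84 101 119; ≤6: 1 1 2 3 5 7 11 14 20 26 35 44 58 71 90 110 136 163; ≤7: 1 1 2 3 5 7 11 15 21 28 38 49 65 82 105 131 164 201; ≤8: 1 1 2 3 5 7 11 15 22 29 40 52 70 89 116 146 186 230; ≤9: 1 1 2 3 5 7 11 15 22 30 41 54 73 94 123 157 201 252; ≤10: 1 1 2 3 5 7 11 15 22 30 42 55 75 97 128 164 212 267; ≤11: 1 1 2 3 5 7 11 15 22 30 42 56 76 99 131 169 219 278; ≤12: 1 1 2 3 5 7 11 15 22 30 42 56 77 100 133 172 224 285; ≤13: 1 1 2 3 5 7 11 15 22 30 42 56 77 101 134 174 227 290. r_13(17) = 290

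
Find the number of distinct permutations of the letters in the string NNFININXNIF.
11! / (2! × 5! × 1! × 3!) = 27720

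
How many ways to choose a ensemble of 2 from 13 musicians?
C(13,2) = 13!/(2!×11!) = 78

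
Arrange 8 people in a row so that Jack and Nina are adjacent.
Treat as block: (8-1)! × 2! = 5040 × 2 = 10080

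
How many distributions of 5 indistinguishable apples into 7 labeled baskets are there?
C(5+7-1, 7-1) = C(11, 6) = 462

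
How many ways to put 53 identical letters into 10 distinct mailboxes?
C(53+10-1, 10-1) = C(62, 9) = 20286591270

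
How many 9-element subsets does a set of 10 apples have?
C(10,9) = 10!/(9!×1!) = 10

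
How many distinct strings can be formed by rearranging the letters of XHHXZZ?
6! / (2! × 2! × 2!) = 90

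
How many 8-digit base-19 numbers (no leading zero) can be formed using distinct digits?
First digit: 18 choices (nonzero). Then descending: 18 × 18 × 17 × 16 × 15 × 14 × 13 × 12 = 2887073280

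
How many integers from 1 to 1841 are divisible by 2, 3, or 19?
⌊1841/2⌋+⌊1841/3⌋+⌊1841/19⌋ - ⌊1841/6⌋-⌊1841/38⌋-⌊1841/57⌋ + ⌊1841/114⌋ = 920+613+96 - 306-48-32 + 16 = 1259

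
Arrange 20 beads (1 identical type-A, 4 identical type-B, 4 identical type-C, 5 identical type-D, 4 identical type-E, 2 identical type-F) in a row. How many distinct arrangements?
20! / (1! × 4! × 4! × 5! × 4! × 2!) = 733296564000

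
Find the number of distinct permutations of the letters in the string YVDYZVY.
7! / (2! × 1! × 3! × 1!) = 420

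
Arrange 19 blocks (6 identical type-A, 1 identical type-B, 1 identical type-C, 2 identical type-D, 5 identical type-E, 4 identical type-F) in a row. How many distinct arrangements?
19! / (6! × 1! × 1! × 2! × 5! × 4!) = 29331862560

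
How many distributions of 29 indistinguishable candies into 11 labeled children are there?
C(29+11-1, 11-1) = C(39, 10) = 635745396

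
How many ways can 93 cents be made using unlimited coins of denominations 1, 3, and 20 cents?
Coefficient of x^93 in 1/(1-x^1) · 1/(1-x^3) · 1/(1-x^20). Case on j = number of 20-cent coins (j = 0..4); remainder r = 93 - 20j is made from {1,3} in ⌊r/3⌋+1 ways. r = 93, 73, 53, 33, 13 → 32 + 25 + 18 + 12 + 5 = 92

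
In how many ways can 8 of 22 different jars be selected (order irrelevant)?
C(22,8) = 22!/(8!×14!) = 319770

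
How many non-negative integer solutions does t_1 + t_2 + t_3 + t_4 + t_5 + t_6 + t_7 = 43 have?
C(43+7-1, 7-1) = C(49, 6) = 13983816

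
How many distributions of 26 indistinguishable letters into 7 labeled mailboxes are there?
C(26+7-1, 7-1) = C(32, 6) = 906192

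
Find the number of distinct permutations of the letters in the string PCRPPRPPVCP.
11! / (2! × 2! × 6! × 1!) = 13860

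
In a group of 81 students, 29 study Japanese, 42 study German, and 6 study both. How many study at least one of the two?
|A∪B| = |A| + |B| - |A∩B| = 29 + 42 - 6 = 65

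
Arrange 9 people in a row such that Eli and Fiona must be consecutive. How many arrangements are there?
Treat the 2 as one block: (9-2+1)! × 2! = 40320 × 2 = 80640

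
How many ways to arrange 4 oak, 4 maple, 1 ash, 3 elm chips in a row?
12! / (4! × 4! × 1! × 3!) = 138600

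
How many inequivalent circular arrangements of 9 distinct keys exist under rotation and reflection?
(9-1)!/2 = 40320/2 = 20160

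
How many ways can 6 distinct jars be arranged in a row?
6! = 720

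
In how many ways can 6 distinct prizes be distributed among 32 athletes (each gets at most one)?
P(32,6) = 32!/(32-6)! = 652458240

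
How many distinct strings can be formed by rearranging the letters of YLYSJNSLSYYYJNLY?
16! / (3! × 6! × 3! × 2! × 2!) = 201801600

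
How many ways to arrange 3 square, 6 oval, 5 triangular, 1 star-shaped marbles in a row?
15! / (3! × 6! × 5! × 1!) = 2522520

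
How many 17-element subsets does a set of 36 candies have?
C(36,17) = 36!/(17!×19!) = 8597496600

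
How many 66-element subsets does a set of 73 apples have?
C(73,66) = 73!/(66!×7!) = 1629348612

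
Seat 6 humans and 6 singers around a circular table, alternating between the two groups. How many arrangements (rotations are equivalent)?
Fix one of the humans: (6-1)! ways for the remaining humans, × 6! ways for the singers = 120 × 720 = 86400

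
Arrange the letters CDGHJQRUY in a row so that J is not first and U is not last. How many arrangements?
By inclusion-exclusion: 9! - 2×(9-1)! + (9-2)! = 362880 - 80640 + 5040 = 287280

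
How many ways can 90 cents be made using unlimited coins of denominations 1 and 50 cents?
Coefficient of x^90 in 1/(1-x^1) · 1/(1-x^50). Use j coins of 50 for j = 0..⌊90/50⌋ = 1, the rest in 1s: 1 + 1 = 2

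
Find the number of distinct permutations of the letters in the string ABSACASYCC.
10! / (1! × 2! × 3! × 3! × 1!) = 50400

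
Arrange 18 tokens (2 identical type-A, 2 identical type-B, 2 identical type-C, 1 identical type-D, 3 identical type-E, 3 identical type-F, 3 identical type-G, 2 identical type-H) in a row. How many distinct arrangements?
18! / (2! × 2! × 2! × 1! × 3! × 3! × 3! × 2!) = 1852538688000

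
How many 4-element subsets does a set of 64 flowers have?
C(64,4) = 64!/(4!×60!) = 635376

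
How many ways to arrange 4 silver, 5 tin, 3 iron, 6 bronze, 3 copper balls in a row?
21! / (4! × 5! × 3! × 6! × 3!) = 684410126400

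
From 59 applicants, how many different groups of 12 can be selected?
C(59,12) = 59!/(12!×47!) = 1119487075980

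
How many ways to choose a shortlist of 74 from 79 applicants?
C(79,74) = 79!/(74!×5!) = 22537515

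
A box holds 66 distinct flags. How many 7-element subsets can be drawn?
C(66,7) = 66!/(7!×59!) = 778789440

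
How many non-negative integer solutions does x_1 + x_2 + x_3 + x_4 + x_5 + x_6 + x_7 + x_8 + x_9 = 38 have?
C(38+9-1, 9-1) = C(46, 8) = 260932815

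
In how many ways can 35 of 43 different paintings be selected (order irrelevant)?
C(43,35) = 43!/(35!×8!) = 145008513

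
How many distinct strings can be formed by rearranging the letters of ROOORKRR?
8! / (3! × 1! × 4!) = 280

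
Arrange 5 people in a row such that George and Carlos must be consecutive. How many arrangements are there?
Treat the 2 as one block: (5-2+1)! × 2! = 24 × 2 = 48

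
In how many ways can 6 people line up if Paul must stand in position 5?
Fix one position: (6-1)! = 120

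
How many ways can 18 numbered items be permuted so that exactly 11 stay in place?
Choose the 11 fixed points C(18,11) = 31824, derange the rest: !7 = Σ_{j=0}^{7} (-1)^j·7!/j! = 5040 - 5040 + 2520 - 840 + 210 - 42 + 7 - 1 = 1854. Product = 31824 × 1854 = 59001696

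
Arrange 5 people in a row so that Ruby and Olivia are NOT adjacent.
Total - adjacent = 5! - (5-1)!×2 = 120 - 48 = 72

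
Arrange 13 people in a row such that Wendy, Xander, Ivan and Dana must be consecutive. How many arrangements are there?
Treat the 4 as one block: (13-4+1)! × 4! = 3628800 × 24 = 87091200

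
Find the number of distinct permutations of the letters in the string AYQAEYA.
7! / (1! × 2! × 3! × 1!) = 420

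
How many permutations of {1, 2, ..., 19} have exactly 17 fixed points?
Choose the 17 fixed points C(19,17) = 171, derange the rest: !2 = Σ_{j=0}^{2} (-1)^j·2!/j! = 2 - 2 + 1 = 1. Product = 171 × 1 = 171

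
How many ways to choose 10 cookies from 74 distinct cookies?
C(74,10) = 74!/(10!×64!) = 718406958841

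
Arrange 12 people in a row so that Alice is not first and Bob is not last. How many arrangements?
By inclusion-exclusion: 12! - 2×(12-1)! + (12-2)! = 479001600 - 79833600 + 3628800 = 402796800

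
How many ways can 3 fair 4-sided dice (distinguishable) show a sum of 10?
Coefficient of x^10 in (x + x² + ... + x^4)^3. By inclusion-exclusion on dice exceeding 4: Σ_j (-1)^j C(3,j)·C(10-1-4j, 2) = C(3,0)·C(9,2) - C(3,1)·C(5,2) = 1·36 - 3·10 = 6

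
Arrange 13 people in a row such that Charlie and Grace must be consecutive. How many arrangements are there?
Treat the 2 as one block: (13-2+1)! × 2! = 479001600 × 2 = 958003200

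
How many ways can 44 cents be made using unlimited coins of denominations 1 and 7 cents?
Coefficient of x^44 in 1/(1-x^1) · 1/(1-x^7). Use j coins of 7 for j = 0..⌊44/7⌋ = 6, the rest in 1s: 6 + 1 = 7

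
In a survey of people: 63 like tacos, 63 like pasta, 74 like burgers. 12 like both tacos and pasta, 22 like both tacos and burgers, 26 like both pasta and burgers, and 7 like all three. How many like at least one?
|A∪B∪C| = 63+63+74-12-22-26+7 = 147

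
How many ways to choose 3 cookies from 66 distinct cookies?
C(66,3) = 66!/(3!×63!) = 45760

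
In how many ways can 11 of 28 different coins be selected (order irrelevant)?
C(28,11) = 28!/(11!×17!) = 21474180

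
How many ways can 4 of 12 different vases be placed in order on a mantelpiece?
P(12,4) = 12!/(12-4)! = 11880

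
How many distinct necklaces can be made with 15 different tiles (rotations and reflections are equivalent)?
(15-1)!/2 = 87178291200/2 = 43589145600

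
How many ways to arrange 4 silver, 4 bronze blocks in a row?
8! / (4! × 4!) = 70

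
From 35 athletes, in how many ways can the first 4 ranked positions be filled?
P(35,4) = 35!/(35-4)! = 1256640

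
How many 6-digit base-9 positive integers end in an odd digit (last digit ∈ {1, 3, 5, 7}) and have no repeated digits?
Last∈{1,3,5,7}. Last=0: 0. Last nonzero: 4×7×P(7,4) = 23520. Total = 23520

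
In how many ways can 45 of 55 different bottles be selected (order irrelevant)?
C(55,45) = 55!/(45!×10!) = 29248649430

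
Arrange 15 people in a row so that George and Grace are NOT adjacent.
Total - adjacent = 15! - (15-1)!×2 = 1307674368000 - 174356582400 = 1133317785600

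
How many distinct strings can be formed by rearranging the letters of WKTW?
4! / (1! × 1! × 2!) = 12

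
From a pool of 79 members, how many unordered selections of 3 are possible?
C(79,3) = 79!/(3!×76!) = 79079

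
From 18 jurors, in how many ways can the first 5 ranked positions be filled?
P(18,5) = 18!/(18-5)! = 1028160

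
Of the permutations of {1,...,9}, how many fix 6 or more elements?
Exactly j fixed points: C(9,j)·!(9-j); sum over j ≥ 6 (derangement numbers via !m = (m-1)·(!(m-1) + !(m-2)): !0..!3 = 1, 0, 1, 2). Σ_{j=6}^{9} C(9,j)·!(9-j) = C(9,6)·!3 + C(9,7)·!2 + C(9,8)·!1 + C(9,9)·!0 = 84·2 + 36·1 + 9·0 + 1·1 = 205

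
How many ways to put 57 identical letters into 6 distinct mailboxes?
C(57+6-1, 6-1) = C(62, 5) = 6471002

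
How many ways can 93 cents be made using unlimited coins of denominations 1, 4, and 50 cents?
Coefficient of x^93 in 1/(1-x^1) · 1/(1-x^4) · 1/(1-x^50). Case on j = number of 50-cent coins (j = 0..1); remainder r = 93 - 50j is made from {1,4} in ⌊r/4⌋+1 ways. r = 93, 43 → 24 + 11 = 35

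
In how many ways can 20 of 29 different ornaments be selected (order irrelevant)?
C(29,20) = 29!/(20!×9!) = 10015005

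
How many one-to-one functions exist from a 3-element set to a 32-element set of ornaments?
P(32,3) = 32!/(32-3)! = 29760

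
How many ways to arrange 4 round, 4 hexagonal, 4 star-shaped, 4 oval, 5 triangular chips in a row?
21! / (4! × 4! × 4! × 4! × 5!) = 1283268987000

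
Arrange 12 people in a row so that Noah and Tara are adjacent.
Treat as block: (12-1)! × 2! = 39916800 × 2 = 79833600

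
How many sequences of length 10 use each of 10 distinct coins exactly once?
10! = 3628800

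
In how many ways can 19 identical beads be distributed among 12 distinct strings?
C(19+12-1, 12-1) = C(30, 11) = 54627300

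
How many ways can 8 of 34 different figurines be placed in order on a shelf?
P(34,8) = 34!/(34-8)! = 732058145280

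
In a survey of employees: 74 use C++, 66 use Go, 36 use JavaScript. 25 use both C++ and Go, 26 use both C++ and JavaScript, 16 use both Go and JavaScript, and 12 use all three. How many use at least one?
|A∪B∪C| = 74+66+36-25-26-16+12 = 121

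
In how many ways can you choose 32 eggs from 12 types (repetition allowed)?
C(32+12-1, 12-1) = C(43, 11) = 5752004349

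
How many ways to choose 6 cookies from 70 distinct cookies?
C(70,6) = 70!/(6!×64!) = 131115985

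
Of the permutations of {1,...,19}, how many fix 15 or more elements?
Exactly j fixed points: C(19,j)·!(19-j); sum over j ≥ 15 (derangement numbers via !m = (m-1)·(!(m-1) + !(m-2)): !0..!4 = 1, 0, 1, 2, 9). Σ_{j=15}^{19} C(19,j)·!(19-j) = C(19,15)·!4 + C(19,16)·!3 + C(19,17)·!2 + C(19,18)·!1 + C(19,19)·!0 = 3876·9 + 969·2 + 171·1 + 19·0 + 1·1 = 36994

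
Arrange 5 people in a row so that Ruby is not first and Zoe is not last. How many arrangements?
By inclusion-exclusion: 5! - 2×(5-1)! + (5-2)! = 120 - 48 + 6 = 78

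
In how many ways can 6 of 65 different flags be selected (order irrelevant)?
C(65,6) = 65!/(6!×59!) = 82598880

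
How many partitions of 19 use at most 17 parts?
By conjugation, equals partitions of 19 into parts ≤ 17. Let r_j(i) = number of partitions of i into parts ≤ j, for i = 0..19. r_1(i) = 1 for all i; r_j(i) = r_{j-1}(i) + r_j(i-j). Rows j = 2..17: ≤2: 1 1 2 2 3 3 4 4 5 5 6 6 7 7 8 8 9 9 10 10; ≤3: 1 1 2 3 4 5 7 8 10 12 14 16 19 21 24 27 30 33 37 40; ≤4: 1 1 2 3 5 6 9 11 15 18 23 27 34 39 47 54 64 72 84 94; ≤5: 1 1 2 3 5 7 10 13 18 23 30 37 47 57 70 84 101 119 141 164; ≤6: 1 1 2 3 5 7 11 14 20 26 35 44 58 71 90 110 136 163 199 235; ≤7: 1 1 2 3 5 7 11 15 21 28 38 49 65 82 105 131 164 201 248 300; ≤8: 1 1 2 3 5 7 11 15 22 29 40 52 70 89 116 146 186 230 288 352; ≤9: 1 1 2 3 5 7 11 15 22 30 41 54 73 94 123 157 201 252 318 393; ≤10: 1 1 2 3 5 7 11 15 22 30 42 55 75 97 128 164 212 267 340 423; ≤11: 1 1 2 3 5 7 11 15 22 30 42 56 76 99 131 169 219 278 355 445; ≤12: 1 1 2 3 5 7 11 15 22 30 42 56 77 100 133 172 224 285 366 460; ≤13: 1 1 2 3 5 7 11 15 22 30 42 56 77 101 134 174 227 290 373 471; ≤14: 1 1 2 3 5 7 11 15 22 30 42 56 77 101 135 175 229 293 378 478; ≤15: 1 1 2 3 5 7 11 15 22 30 42 56 77 101 135 176 230 295 381 483; ≤16: 1 1 2 3 5 7 11 15 22 30 42 56 77 101 135 176 231 296 383 486; ≤17: 1 1 2 3 5 7 11 15 22 30 42 56 77 101 135 176 231 297 384 488. r_17(19) = 488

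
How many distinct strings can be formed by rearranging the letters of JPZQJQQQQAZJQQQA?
16! / (8! × 2! × 3! × 1! × 2!) = 21621600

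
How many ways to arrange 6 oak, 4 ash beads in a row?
10! / (6! × 4!) = 210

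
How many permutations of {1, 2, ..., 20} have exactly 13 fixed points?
Choose the 13 fixed points C(20,13) = 77520, derange the rest: !7 = Σ_{j=0}^{7} (-1)^j·7!/j! = 5040 - 5040 + 2520 - 840 + 210 - 42 + 7 - 1 = 1854. Product = 77520 × 1854 = 143722080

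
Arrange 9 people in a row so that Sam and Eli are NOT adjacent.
Total - adjacent = 9! - (9-1)!×2 = 362880 - 80640 = 282240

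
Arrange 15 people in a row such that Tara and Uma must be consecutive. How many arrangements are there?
Treat the 2 as one block: (15-2+1)! × 2! = 87178291200 × 2 = 174356582400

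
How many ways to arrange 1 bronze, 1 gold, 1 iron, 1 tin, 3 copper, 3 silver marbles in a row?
10! / (1! × 1! × 1! × 1! × 3! × 3!) = 100800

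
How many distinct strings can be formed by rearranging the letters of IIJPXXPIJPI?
11! / (3! × 4! × 2! × 2!) = 69300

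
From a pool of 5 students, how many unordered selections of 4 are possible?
C(5,4) = 5!/(4!×1!) = 5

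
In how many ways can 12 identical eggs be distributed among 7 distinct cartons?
C(12+7-1, 7-1) = C(18, 6) = 18564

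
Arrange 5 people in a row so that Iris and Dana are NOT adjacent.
Total - adjacent = 5! - (5-1)!×2 = 120 - 48 = 72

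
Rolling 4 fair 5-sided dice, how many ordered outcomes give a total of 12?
Coefficient of x^12 in (x + x² + ... + x^5)^4. By inclusion-exclusion on dice exceeding 5: Σ_j (-1)^j C(4,j)·C(12-1-5j, 3) = C(4,0)·C(11,3) - C(4,1)·C(6,3) = 1·165 - 4·20 = 85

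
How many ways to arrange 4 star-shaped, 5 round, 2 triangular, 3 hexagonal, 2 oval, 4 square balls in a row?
20! / (4! × 5! × 2! × 3! × 2! × 4!) = 1466593128000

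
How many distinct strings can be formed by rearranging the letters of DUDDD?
5! / (4! × 1!) = 5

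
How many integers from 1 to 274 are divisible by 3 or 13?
⌊274/3⌋ + ⌊274/13⌋ - ⌊274/39⌋ = 91 + 21 - 7 = 105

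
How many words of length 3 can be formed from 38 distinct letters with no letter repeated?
P(38,3) = 38!/(38-3)! = 50616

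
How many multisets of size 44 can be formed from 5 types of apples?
C(44+5-1, 5-1) = C(48, 4) = 194580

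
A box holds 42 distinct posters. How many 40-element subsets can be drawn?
C(42,40) = 42!/(40!×2!) = 861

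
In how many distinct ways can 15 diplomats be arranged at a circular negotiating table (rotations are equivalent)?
Circular: fix one position, arrange the rest. (15-1)! = 87178291200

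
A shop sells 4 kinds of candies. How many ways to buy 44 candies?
C(44+4-1, 4-1) = C(47, 3) = 16215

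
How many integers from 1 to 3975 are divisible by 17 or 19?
⌊3975/17⌋ + ⌊3975/19⌋ - ⌊3975/323⌋ = 233 + 209 - 12 = 430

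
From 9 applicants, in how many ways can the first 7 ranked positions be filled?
P(9,7) = 9!/(9-7)! = 181440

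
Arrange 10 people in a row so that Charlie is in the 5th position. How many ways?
Fix one position: (10-1)! = 362880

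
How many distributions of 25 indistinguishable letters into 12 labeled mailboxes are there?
C(25+12-1, 12-1) = C(36, 11) = 600805296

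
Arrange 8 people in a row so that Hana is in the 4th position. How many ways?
Fix one position: (8-1)! = 5040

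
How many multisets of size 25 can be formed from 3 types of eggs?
C(25+3-1, 3-1) = C(27, 2) = 351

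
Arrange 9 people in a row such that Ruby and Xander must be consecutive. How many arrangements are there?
Treat the 2 as one block: (9-2+1)! × 2! = 40320 × 2 = 80640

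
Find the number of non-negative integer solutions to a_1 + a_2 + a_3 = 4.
C(4+3-1, 3-1) = C(6, 2) = 15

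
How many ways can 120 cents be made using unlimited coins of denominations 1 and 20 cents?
Coefficient of x^120 in 1/(1-x^1) · 1/(1-x^20). Use j coins of 20 for j = 0..⌊120/20⌋ = 6, the rest in 1s: 6 + 1 = 7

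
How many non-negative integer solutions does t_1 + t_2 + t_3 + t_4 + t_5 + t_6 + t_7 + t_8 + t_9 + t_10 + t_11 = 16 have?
C(16+11-1, 11-1) = C(26, 10) = 5311735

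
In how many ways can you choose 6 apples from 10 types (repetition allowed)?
C(6+10-1, 10-1) = C(15, 9) = 5005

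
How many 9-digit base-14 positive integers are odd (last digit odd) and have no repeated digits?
Last∈{1,3,5,7,9,11,13}. Last=0: 0. Last nonzero: 7×12×P(12,7) = 335301120. Total = 335301120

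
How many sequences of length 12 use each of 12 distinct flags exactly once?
12! = 479001600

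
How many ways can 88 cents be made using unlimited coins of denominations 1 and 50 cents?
Coefficient of x^88 in 1/(1-x^1) · 1/(1-x^50). Use j coins of 50 for j = 0..⌊88/50⌋ = 1, the rest in 1s: 1 + 1 = 2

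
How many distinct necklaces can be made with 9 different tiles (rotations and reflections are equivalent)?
(9-1)!/2 = 40320/2 = 20160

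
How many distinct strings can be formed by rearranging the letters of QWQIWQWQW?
9! / (4! × 1! × 4!) = 630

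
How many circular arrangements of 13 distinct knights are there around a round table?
Circular: fix one position, arrange the rest. (13-1)! = 479001600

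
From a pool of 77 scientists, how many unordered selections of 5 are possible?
C(77,5) = 77!/(5!×72!) = 19757815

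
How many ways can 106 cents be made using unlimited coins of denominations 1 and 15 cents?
Coefficient of x^106 in 1/(1-x^1) · 1/(1-x^15). Use j coins of 15 for j = 0..⌊106/15⌋ = 7, the rest in 1s: 7 + 1 = 8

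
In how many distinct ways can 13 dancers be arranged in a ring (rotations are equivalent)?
Circular: fix one position, arrange the rest. (13-1)! = 479001600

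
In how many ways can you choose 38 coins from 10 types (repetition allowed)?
C(38+10-1, 10-1) = C(47, 9) = 1362649145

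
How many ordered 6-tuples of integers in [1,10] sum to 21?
Coefficient of x^21 in (x + x² + ... + x^10)^6. By inclusion-exclusion on dice exceeding 10: Σ_j (-1)^j C(6,j)·C(21-1-10j, 5) = C(6,0)·C(20,5) - C(6,1)·C(10,5) = 1·15504 - 6·252 = 13992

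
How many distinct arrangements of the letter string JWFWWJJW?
8! / (3! × 4! × 1!) = 280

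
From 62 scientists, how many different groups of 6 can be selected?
C(62,6) = 62!/(6!×56!) = 61474519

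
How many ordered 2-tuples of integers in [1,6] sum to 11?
Coefficient of x^11 in (x + x² + ... + x^6)^2. By inclusion-exclusion on dice exceeding 6: Σ_j (-1)^j C(2,j)·C(11-1-6j, 1) = C(2,0)·C(10,1) - C(2,1)·C(4,1) = 1·10 - 2·4 = 2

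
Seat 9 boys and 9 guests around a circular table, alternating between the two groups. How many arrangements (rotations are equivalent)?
Fix one of the boys: (9-1)! ways for the remaining boys, × 9! ways for the guests = 40320 × 362880 = 14631321600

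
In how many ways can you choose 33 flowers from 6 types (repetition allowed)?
C(33+6-1, 6-1) = C(38, 5) = 501942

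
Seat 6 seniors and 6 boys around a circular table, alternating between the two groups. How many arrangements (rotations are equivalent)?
Fix one of the seniors: (6-1)! ways for the remaining seniors, × 6! ways for the boys = 120 × 720 = 86400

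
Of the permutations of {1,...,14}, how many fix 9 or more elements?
Exactly j fixed points: C(14,j)·!(14-j); sum over j ≥ 9 (derangement numbers via !m = (m-1)·(!(m-1) + !(m-2)): !0..!5 = 1, 0, 1, 2, 9, 44). Σ_{j=9}^{14} C(14,j)·!(14-j) = C(14,9)·!5 + C(14,10)·!4 + C(14,11)·!3 + C(14,12)·!2 + C(14,13)·!1 + C(14,14)·!0 = 2002·44 + 1001·9 + 364·2 + 91·1 + 14·0 + 1·1 = 97917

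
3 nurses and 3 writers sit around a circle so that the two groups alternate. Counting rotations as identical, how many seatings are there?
Fix one of the nurses: (3-1)! ways for the remaining nurses, × 3! ways for the writers = 2 × 6 = 12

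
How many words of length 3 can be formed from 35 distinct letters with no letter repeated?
P(35,3) = 35!/(35-3)! = 39270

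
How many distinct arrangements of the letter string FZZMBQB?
7! / (1! × 2! × 1! × 1! × 2!) = 1260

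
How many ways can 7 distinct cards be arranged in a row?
7! = 5040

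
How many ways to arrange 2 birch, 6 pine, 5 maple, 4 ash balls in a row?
17! / (2! × 6! × 5! × 4!) = 85765680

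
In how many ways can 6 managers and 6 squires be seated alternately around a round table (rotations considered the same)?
Fix one of the managers: (6-1)! ways for the remaining managers, × 6! ways for the squires = 120 × 720 = 86400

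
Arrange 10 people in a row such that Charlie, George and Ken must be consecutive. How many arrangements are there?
Treat the 3 as one block: (10-3+1)! × 3! = 40320 × 6 = 241920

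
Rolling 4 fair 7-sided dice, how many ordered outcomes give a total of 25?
Coefficient of x^25 in (x + x² + ... + x^7)^4. By inclusion-exclusion on dice exceeding 7: Σ_j (-1)^j C(4,j)·C(25-1-7j, 3) = C(4,0)·C(24,3) - C(4,1)·C(17,3) + C(4,2)·C(10,3) - C(4,3)·C(3,3) = 1·2024 - 4·680 + 6·120 - 4·1 = 20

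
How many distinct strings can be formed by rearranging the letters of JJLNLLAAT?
9! / (1! × 3! × 2! × 2! × 1!) = 15120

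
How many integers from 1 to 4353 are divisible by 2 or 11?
⌊4353/2⌋ + ⌊4353/11⌋ - ⌊4353/22⌋ = 2176 + 395 - 197 = 2374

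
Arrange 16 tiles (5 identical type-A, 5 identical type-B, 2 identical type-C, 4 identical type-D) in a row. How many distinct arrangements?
16! / (5! × 5! × 2! × 4!) = 30270240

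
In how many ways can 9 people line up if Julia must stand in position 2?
Fix one position: (9-1)! = 40320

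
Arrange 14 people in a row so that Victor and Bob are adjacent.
Treat as block: (14-1)! × 2! = 6227020800 × 2 = 12454041600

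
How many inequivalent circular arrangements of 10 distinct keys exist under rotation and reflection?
(10-1)!/2 = 362880/2 = 181440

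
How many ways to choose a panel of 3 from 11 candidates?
C(11,3) = 11!/(3!×8!) = 165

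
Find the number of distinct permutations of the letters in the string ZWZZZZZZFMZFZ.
13! / (9! × 2! × 1! × 1!) = 8580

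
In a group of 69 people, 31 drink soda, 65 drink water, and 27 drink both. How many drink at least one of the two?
|A∪B| = |A| + |B| - |A∩B| = 31 + 65 - 27 = 69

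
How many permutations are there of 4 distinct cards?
4! = 24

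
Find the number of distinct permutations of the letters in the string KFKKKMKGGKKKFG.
14! / (8! × 3! × 1! × 2!) = 180180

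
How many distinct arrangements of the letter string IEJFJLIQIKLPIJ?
14! / (4! × 2! × 1! × 3! × 1! × 1! × 1! × 1!) = 302702400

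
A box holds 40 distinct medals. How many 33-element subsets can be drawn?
C(40,33) = 40!/(33!×7!) = 18643560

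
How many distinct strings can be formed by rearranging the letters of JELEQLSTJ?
9! / (1! × 1! × 1! × 2! × 2! × 2!) = 45360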